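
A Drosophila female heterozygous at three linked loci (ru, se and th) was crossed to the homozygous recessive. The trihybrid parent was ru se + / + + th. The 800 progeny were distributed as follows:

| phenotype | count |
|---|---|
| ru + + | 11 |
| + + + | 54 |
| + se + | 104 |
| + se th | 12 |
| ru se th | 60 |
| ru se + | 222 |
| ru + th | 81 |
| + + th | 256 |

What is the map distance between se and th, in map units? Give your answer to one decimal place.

17.1 map units

The two rarest classes, ru + + and + se th, are the double crossovers. Comparing them with the parentals, only the se allele has switched, so se is the middle locus and the order is ru – se – th.
Crossovers in the se–th interval produce the single-crossover classes ru se th and + + + (60 + 54 = 114) plus the double crossovers (23).
RF(se–th) = (114 + 23) / 800 = 137/800 = 0.1713 → 17.1 map units.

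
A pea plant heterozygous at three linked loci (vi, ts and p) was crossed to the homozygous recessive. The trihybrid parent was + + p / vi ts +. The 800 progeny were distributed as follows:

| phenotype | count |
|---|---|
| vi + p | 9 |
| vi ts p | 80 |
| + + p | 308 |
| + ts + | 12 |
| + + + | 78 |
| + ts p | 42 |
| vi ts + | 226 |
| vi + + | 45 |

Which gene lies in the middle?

The two rarest classes, vi + p and + ts +, are the double crossovers. Comparing them with the parentals, only the vi allele has switched, so vi is the middle locus and the order is ts – vi – p.

vi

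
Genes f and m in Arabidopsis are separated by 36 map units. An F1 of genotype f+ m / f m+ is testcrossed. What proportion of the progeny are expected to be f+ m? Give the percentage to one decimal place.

32.0%

A map distance of 36 map units corresponds to a recombination frequency of 0.360.
The F1 is f+ m / f m+, so f+ m is a parental gamete class with expected frequency (1 − r)/2 = 0.640/2 = 0.3200.
That is 0.3200 = 32.0% of the progeny.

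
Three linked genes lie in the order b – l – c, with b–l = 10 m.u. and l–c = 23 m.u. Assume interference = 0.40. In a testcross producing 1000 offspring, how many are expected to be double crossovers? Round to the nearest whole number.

14

Map distances give recombination frequencies of 0.100 and 0.230 for the two intervals.
With interference 0.40 (so coincidence = 0.60), expected double-crossover frequency = 0.100 × 0.230 × 0.60 = 0.01380.
Expected number = 0.01380 × 1000 = 13.80 ≈ 14.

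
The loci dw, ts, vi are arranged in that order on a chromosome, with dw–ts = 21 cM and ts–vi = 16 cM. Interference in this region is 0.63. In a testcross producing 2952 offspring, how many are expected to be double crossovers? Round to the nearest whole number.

37

Map distances give recombination frequencies of 0.210 and 0.160 for the two intervals.
With interference 0.63 (so coincidence = 0.37), expected double-crossover frequency = 0.210 × 0.160 × 0.37 = 0.01243.
Expected number = 0.01243 × 2952 = 36.70 ≈ 37.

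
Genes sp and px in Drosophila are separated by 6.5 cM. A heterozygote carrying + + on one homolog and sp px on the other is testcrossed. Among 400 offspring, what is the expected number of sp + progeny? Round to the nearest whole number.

A map distance of 6.5 cM corresponds to a recombination frequency of 0.065.
The F1 is + + / sp px, so sp + is a recombinant gamete class with expected frequency r/2 = 0.065/2 = 0.0325.
Expected number = 0.0325 × 400 = 13.00 ≈ 13.

13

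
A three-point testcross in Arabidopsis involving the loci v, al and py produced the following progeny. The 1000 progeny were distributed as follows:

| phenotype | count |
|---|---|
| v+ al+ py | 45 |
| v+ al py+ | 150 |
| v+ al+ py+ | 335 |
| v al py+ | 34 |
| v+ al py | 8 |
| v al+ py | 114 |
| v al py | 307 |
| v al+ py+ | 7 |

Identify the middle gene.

v

The two most frequent reciprocal classes, v+ al+ py+ and v al py, are the parental types, so the F1 was v+ al+ py+ / v al py.
The two rarest classes, v al+ py+ and v+ al py, are the double crossovers. Comparing them with the parentals, only the v allele has switched, so v is the middle locus and the order is al – v – py.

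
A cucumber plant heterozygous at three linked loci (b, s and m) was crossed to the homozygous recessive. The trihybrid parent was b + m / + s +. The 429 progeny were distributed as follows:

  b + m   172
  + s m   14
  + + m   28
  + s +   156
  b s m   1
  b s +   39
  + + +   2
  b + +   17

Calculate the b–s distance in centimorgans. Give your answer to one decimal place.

16.3 centimorgans

The two rarest classes, b s m and + + +, are the double crossovers. Comparing them with the parentals, only the s allele has switched, so s is the middle locus and the order is m – s – b.
Crossovers in the s–b interval produce the single-crossover classes + + m and b s + (28 + 39 = 67) plus the double crossovers (3).
RF(s–b) = (67 + 3) / 429 = 70/429 = 0.1632 → 16.3 centimorgans.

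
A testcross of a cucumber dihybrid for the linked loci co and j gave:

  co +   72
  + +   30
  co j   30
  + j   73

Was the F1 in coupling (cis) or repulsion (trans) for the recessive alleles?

trans

The two most frequent classes are + j (73) and co + (72); these are the parental (non-recombinant) types.
So the F1 carried + j on one chromosome and co + on the other — the recessive alleles are on opposite chromosomes (trans / repulsion).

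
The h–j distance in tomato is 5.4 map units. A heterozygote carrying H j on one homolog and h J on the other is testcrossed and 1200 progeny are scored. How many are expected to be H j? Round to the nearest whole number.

568

A map distance of 5.4 map units corresponds to a recombination frequency of 0.054.
The F1 is H j / h J, so H j is a parental gamete class with expected frequency (1 − r)/2 = 0.946/2 = 0.4730.
Expected number = 0.4730 × 1200 = 567.60 ≈ 568.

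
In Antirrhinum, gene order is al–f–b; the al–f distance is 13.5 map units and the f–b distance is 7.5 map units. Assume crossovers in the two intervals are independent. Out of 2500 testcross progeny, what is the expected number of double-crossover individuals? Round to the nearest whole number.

Map distances give recombination frequencies of 0.135 and 0.075 for the two intervals.
With no interference, expected double-crossover frequency = 0.135 × 0.075 = 0.01013.
Expected number = 0.01013 × 2500 = 25.31 ≈ 25.

25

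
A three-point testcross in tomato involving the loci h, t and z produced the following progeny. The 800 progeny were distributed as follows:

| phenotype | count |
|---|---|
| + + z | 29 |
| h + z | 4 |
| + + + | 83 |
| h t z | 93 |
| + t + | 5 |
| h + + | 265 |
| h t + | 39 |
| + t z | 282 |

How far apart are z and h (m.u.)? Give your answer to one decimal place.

23.1 m.u.

The two most frequent reciprocal classes, h + + and + t z, are the parental types, so the F1 was h + + / + t z.
The two rarest classes, h + z and + t +, are the double crossovers. Comparing them with the parentals, only the z allele has switched, so z is the middle locus and the order is h – z – t.
Crossovers in the h–z interval produce the single-crossover classes + + + and h t z (83 + 93 = 176) plus the double crossovers (9).
RF(h–z) = (176 + 9) / 800 = 185/800 = 0.2313 → 23.1 m.u.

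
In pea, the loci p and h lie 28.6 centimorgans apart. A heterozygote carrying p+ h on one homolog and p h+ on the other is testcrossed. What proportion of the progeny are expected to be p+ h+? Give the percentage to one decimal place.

14.3%

A map distance of 28.6 centimorgans corresponds to a recombination frequency of 0.286.
The F1 is p+ h / p h+, so p+ h+ is a recombinant gamete class with expected frequency r/2 = 0.286/2 = 0.1430.
That is 0.1430 = 14.3% of the progeny.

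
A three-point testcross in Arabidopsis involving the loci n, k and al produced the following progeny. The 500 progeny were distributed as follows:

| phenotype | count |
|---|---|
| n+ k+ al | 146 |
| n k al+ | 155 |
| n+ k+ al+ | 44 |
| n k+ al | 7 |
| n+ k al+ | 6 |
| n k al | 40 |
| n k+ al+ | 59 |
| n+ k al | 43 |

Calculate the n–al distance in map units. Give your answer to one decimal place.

19.4 map units

The two most frequent reciprocal classes, n+ k+ al and n k al+, are the parental types, so the F1 was n+ k+ al / n k al+.
The two rarest classes, n k+ al and n+ k al+, are the double crossovers. Comparing them with the parentals, only the n allele has switched, so n is the middle locus and the order is k – n – al.
Crossovers in the n–al interval produce the single-crossover classes n+ k+ al+ and n k al (44 + 40 = 84) plus the double crossovers (13).
RF(n–al) = (84 + 13) / 500 = 97/500 = 0.1940 → 19.4 map units.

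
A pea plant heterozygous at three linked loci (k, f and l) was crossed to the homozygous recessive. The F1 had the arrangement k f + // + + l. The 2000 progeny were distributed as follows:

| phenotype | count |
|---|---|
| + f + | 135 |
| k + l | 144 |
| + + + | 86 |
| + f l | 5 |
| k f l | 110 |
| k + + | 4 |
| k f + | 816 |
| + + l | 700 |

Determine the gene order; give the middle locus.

f

The two rarest classes, k + + and + f l, are the double crossovers. Comparing them with the parentals, only the f allele has switched, so f is the middle locus and the order is l – f – k.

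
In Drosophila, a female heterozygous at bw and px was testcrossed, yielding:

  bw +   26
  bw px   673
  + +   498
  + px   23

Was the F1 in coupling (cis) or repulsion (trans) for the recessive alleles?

cis

The two most frequent classes are + + (498) and bw px (673); these are the parental (non-recombinant) types.
So the F1 carried + + on one chromosome and bw px on the other — the recessive alleles are on the same chromosome (cis / coupling).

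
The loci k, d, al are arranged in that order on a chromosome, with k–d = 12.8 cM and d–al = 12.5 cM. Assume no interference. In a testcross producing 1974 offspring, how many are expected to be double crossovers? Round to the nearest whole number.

32

Map distances give recombination frequencies of 0.128 and 0.125 for the two intervals.
With no interference, expected double-crossover frequency = 0.128 × 0.125 = 0.01600.
Expected number = 0.01600 × 1974 = 31.58 ≈ 32.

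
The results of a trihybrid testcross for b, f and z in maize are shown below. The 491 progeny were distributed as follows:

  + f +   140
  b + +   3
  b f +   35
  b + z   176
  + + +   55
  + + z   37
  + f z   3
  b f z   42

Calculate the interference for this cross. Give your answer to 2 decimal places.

0.63

The two most frequent reciprocal classes, + f + and b + z, are the parental types, so the F1 was + f + / b + z.
The two rarest classes, + f z and b + +, are the double crossovers. Comparing them with the parentals, only the z allele has switched, so z is the middle locus and the order is b – z – f.
b–z: (72 + 6)/491 = 0.1589; z–f: (97 + 6)/491 = 0.2098.
Expected DCO frequency = 0.1589 × 0.2098 ≈ 0.03334; observed = 6/491 ≈ 0.01222.
Coefficient of coincidence = 0.01222/0.03334 ≈ 0.37; interference = 1 − 0.37 = 0.63.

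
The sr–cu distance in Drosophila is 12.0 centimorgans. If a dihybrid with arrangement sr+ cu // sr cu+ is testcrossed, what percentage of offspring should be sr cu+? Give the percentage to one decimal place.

A map distance of 12.0 centimorgans corresponds to a recombination frequency of 0.120.
The F1 is sr+ cu / sr cu+, so sr cu+ is a parental gamete class with expected frequency (1 − r)/2 = 0.880/2 = 0.4400.
That is 0.4400 = 44.0% of the progeny.

44.0%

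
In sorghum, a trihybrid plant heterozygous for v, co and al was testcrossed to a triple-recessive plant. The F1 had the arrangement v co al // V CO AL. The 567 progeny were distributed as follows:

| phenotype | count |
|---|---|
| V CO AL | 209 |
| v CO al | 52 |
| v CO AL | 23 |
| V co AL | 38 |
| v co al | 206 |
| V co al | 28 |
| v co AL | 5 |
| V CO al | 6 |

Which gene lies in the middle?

al

The two rarest classes, v co AL and V CO al, are the double crossovers. Comparing them with the parentals, only the al allele has switched, so al is the middle locus and the order is v – al – co.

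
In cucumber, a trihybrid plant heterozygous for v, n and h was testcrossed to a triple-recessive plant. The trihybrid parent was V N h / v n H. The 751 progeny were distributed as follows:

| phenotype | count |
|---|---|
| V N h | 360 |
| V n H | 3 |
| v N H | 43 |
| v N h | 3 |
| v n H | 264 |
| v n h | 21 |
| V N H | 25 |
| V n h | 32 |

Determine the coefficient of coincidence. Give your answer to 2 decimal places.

1.07

The two rarest classes, v N h and V n H, are the double crossovers. Comparing them with the parentals, only the v allele has switched, so v is the middle locus and the order is n – v – h.
n–v: (75 + 6)/751 = 0.1079; v–h: (46 + 6)/751 = 0.0692.
Expected DCO frequency = 0.1079 × 0.0692 ≈ 0.00747; observed = 6/751 ≈ 0.00799.
Coefficient of coincidence = 0.00799/0.00747 ≈ 1.07.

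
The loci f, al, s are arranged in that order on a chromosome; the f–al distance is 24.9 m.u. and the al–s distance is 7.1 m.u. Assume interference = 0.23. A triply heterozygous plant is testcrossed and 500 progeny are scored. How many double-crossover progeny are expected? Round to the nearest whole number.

7

Map distances give recombination frequencies of 0.249 and 0.071 for the two intervals.
With interference 0.23 (so coincidence = 0.77), expected double-crossover frequency = 0.249 × 0.071 × 0.77 = 0.01361.
Expected number = 0.01361 × 500 = 6.81 ≈ 7.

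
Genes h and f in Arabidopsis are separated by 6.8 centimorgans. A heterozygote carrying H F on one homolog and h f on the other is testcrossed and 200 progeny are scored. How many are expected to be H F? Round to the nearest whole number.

A map distance of 6.8 centimorgans corresponds to a recombination frequency of 0.068.
The F1 is H F / h f, so H F is a parental gamete class with expected frequency (1 − r)/2 = 0.932/2 = 0.4660.
Expected number = 0.4660 × 200 = 93.20 ≈ 93.

93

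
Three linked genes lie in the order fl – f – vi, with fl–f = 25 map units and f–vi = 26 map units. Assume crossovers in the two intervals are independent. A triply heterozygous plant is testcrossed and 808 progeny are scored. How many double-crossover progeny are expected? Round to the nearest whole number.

Map distances give recombination frequencies of 0.250 and 0.260 for the two intervals.
With no interference, expected double-crossover frequency = 0.250 × 0.260 = 0.06500.
Expected number = 0.06500 × 808 = 52.52 ≈ 53.

53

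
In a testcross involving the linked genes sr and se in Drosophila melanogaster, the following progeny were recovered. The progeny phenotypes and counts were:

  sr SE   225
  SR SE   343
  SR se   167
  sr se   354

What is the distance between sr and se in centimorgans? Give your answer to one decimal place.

36.0 centimorgans

The two most frequent classes, SR SE (343) and sr se (354), are the parental types, so the F1 was SR SE / sr se.
The recombinant classes are SR se and sr SE: 167 + 225 = 392.
Recombination frequency = 392/1089 = 0.3600 ≈ 36.0%, i.e. 36.0 centimorgans.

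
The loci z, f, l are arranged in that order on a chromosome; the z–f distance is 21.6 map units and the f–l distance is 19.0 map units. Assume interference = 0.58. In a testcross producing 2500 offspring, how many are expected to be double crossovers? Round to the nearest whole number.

43

Map distances give recombination frequencies of 0.216 and 0.190 for the two intervals.
With interference 0.58 (so coincidence = 0.42), expected double-crossover frequency = 0.216 × 0.190 × 0.42 = 0.01724.
Expected number = 0.01724 × 2500 = 43.09 ≈ 43.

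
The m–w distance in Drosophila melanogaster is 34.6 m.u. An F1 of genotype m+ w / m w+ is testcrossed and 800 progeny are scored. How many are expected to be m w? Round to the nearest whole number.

138

A map distance of 34.6 m.u. corresponds to a recombination frequency of 0.346.
The F1 is m+ w / m w+, so m w is a recombinant gamete class with expected frequency r/2 = 0.346/2 = 0.1730.
Expected number = 0.1730 × 800 = 138.40 ≈ 138.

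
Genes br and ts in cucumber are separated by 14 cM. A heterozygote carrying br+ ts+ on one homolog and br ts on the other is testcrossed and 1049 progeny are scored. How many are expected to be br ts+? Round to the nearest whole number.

73

A map distance of 14 cM corresponds to a recombination frequency of 0.140.
The F1 is br+ ts+ / br ts, so br ts+ is a recombinant gamete class with expected frequency r/2 = 0.140/2 = 0.0700.
Expected number = 0.0700 × 1049 = 73.43 ≈ 73.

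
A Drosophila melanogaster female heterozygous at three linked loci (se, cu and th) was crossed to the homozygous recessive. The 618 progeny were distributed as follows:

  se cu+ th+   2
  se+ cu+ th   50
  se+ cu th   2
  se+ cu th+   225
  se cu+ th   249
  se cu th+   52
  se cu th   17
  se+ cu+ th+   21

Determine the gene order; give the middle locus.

The two most frequent reciprocal classes, se+ cu th+ and se cu+ th, are the parental types, so the F1 was se+ cu th+ / se cu+ th.
The two rarest classes, se+ cu th and se cu+ th+, are the double crossovers. Comparing them with the parentals, only the th allele has switched, so th is the middle locus and the order is cu – th – se.

th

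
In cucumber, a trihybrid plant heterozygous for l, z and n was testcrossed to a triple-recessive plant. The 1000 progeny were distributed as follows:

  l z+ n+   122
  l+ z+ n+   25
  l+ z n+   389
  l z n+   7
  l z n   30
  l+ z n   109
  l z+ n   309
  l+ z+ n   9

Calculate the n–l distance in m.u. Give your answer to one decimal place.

The two most frequent reciprocal classes, l+ z n+ and l z+ n, are the parental types, so the F1 was l+ z n+ / l z+ n.
The two rarest classes, l z n+ and l+ z+ n, are the double crossovers. Comparing them with the parentals, only the l allele has switched, so l is the middle locus and the order is n – l – z.
Crossovers in the n–l interval produce the single-crossover classes l+ z n and l z+ n+ (109 + 122 = 231) plus the double crossovers (16).
RF(n–l) = (231 + 16) / 1000 = 247/1000 = 0.2470 → 24.7 m.u.

24.7 m.u.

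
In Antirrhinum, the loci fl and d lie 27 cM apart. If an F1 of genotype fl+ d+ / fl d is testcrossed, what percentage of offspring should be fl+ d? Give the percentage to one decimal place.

13.5%

A map distance of 27 cM corresponds to a recombination frequency of 0.270.
The F1 is fl+ d+ / fl d, so fl+ d is a recombinant gamete class with expected frequency r/2 = 0.270/2 = 0.1350.
That is 0.1350 = 13.5% of the progeny.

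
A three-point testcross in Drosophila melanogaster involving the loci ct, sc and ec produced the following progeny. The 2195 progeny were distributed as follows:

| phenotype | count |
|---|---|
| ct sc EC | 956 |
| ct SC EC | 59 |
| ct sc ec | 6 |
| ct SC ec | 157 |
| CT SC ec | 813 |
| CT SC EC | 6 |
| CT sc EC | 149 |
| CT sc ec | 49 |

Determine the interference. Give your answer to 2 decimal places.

The two most frequent reciprocal classes, CT SC ec and ct sc EC, are the parental types, so the F1 was CT SC ec / ct sc EC.
The two rarest classes, CT SC EC and ct sc ec, are the double crossovers. Comparing them with the parentals, only the ec allele has switched, so ec is the middle locus and the order is ct – ec – sc.
ct–ec: (306 + 12)/2195 = 0.1449; ec–sc: (108 + 12)/2195 = 0.0547.
Expected DCO frequency = 0.1449 × 0.0547 ≈ 0.00793; observed = 12/2195 ≈ 0.00547.
Coefficient of coincidence = 0.00547/0.00793 ≈ 0.69; interference = 1 − 0.69 = 0.31.

0.31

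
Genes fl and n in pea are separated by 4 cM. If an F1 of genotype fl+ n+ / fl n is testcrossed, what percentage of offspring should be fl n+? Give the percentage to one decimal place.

A map distance of 4 cM corresponds to a recombination frequency of 0.040.
The F1 is fl+ n+ / fl n, so fl n+ is a recombinant gamete class with expected frequency r/2 = 0.040/2 = 0.0200.
That is 0.0200 = 2.0% of the progeny.

2.0%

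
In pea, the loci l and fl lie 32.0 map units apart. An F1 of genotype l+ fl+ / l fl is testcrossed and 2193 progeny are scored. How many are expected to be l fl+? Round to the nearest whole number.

351

A map distance of 32.0 map units corresponds to a recombination frequency of 0.320.
The F1 is l+ fl+ / l fl, so l fl+ is a recombinant gamete class with expected frequency r/2 = 0.320/2 = 0.1600.
Expected number = 0.1600 × 2193 = 350.88 ≈ 351.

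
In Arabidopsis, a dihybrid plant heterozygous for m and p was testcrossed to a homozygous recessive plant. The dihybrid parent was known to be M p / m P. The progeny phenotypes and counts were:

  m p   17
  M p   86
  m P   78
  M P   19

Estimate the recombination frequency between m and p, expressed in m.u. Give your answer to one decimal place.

The recombinant classes are M P and m p: 19 + 17 = 36.
Recombination frequency = 36/200 = 0.1800 ≈ 18.0%, i.e. 18.0 m.u.

18.0 m.u.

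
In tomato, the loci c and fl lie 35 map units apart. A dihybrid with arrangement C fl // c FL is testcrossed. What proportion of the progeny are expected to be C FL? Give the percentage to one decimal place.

A map distance of 35 map units corresponds to a recombination frequency of 0.350.
The F1 is C fl / c FL, so C FL is a recombinant gamete class with expected frequency r/2 = 0.350/2 = 0.1750.
That is 0.1750 = 17.5% of the progeny.

17.5%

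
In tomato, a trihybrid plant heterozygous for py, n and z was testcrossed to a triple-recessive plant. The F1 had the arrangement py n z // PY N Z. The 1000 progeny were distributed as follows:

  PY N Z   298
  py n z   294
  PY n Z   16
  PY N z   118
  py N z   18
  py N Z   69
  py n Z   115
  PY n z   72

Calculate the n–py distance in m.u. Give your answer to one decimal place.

The two rarest classes, py N z and PY n Z, are the double crossovers. Comparing them with the parentals, only the n allele has switched, so n is the middle locus and the order is z – n – py.
Crossovers in the n–py interval produce the single-crossover classes PY n z and py N Z (72 + 69 = 141) plus the double crossovers (34).
RF(n–py) = (141 + 34) / 1000 = 175/1000 = 0.1750 → 17.5 m.u.

17.5 m.u.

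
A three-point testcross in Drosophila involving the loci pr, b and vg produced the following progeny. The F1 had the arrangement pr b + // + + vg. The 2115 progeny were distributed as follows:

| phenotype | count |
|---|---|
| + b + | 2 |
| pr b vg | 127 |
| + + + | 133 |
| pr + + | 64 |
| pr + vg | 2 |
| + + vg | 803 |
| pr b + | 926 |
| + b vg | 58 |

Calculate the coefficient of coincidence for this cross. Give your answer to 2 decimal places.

The two rarest classes, + b + and pr + vg, are the double crossovers. Comparing them with the parentals, only the pr allele has switched, so pr is the middle locus and the order is b – pr – vg.
b–pr: (122 + 4)/2115 = 0.0596; pr–vg: (260 + 4)/2115 = 0.1248.
Expected DCO frequency = 0.0596 × 0.1248 ≈ 0.00744; observed = 4/2115 ≈ 0.00189.
Coefficient of coincidence = 0.00189/0.00744 ≈ 0.25.

0.25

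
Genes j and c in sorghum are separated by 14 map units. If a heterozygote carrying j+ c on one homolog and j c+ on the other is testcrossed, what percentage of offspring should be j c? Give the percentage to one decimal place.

A map distance of 14 map units corresponds to a recombination frequency of 0.140.
The F1 is j+ c / j c+, so j c is a recombinant gamete class with expected frequency r/2 = 0.140/2 = 0.0700.
That is 0.0700 = 7.0% of the progeny.

7.0%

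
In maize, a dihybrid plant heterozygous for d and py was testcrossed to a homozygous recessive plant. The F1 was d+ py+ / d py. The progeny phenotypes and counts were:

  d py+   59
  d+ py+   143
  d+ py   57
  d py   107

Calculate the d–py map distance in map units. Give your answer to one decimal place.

31.7 map units

The recombinant classes are d+ py and d py+: 57 + 59 = 116.
Recombination frequency = 116/366 = 0.3169 ≈ 31.7%, i.e. 31.7 map units.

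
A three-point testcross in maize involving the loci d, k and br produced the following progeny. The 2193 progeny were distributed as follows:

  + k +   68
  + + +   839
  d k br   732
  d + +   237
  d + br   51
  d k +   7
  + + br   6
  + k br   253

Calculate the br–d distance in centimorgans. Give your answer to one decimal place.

The two most frequent reciprocal classes, + + + and d k br, are the parental types, so the F1 was + + + / d k br.
The two rarest classes, + + br and d k +, are the double crossovers. Comparing them with the parentals, only the br allele has switched, so br is the middle locus and the order is d – br – k.
Crossovers in the d–br interval produce the single-crossover classes d + + and + k br (237 + 253 = 490) plus the double crossovers (13).
RF(d–br) = (490 + 13) / 2193 = 503/2193 = 0.2294 → 22.9 centimorgans.

22.9 centimorgans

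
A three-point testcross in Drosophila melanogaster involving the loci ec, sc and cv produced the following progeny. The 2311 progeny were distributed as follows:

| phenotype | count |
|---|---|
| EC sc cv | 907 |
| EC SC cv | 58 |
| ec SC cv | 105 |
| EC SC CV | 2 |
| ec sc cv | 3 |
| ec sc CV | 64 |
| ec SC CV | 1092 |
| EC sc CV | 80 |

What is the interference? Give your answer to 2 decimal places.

The two most frequent reciprocal classes, ec SC CV and EC sc cv, are the parental types, so the F1 was ec SC CV / EC sc cv.
The two rarest classes, EC SC CV and ec sc cv, are the double crossovers. Comparing them with the parentals, only the ec allele has switched, so ec is the middle locus and the order is sc – ec – cv.
sc–ec: (122 + 5)/2311 = 0.0550; ec–cv: (185 + 5)/2311 = 0.0822.
Expected DCO frequency = 0.0550 × 0.0822 ≈ 0.00452; observed = 5/2311 ≈ 0.00216.
Coefficient of coincidence = 0.00216/0.00452 ≈ 0.48; interference = 1 − 0.48 = 0.52.

0.52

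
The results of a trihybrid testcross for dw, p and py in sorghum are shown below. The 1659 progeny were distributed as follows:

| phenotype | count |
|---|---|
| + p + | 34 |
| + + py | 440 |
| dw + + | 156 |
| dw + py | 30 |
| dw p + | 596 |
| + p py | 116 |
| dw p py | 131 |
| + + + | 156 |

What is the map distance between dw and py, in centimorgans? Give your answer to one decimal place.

The two most frequent reciprocal classes, + + py and dw p +, are the parental types, so the F1 was + + py / dw p +.
The two rarest classes, dw + py and + p +, are the double crossovers. Comparing them with the parentals, only the dw allele has switched, so dw is the middle locus and the order is p – dw – py.
Crossovers in the dw–py interval produce the single-crossover classes + + + and dw p py (156 + 131 = 287) plus the double crossovers (64).
RF(dw–py) = (287 + 64) / 1659 = 351/1659 = 0.2116 → 21.2 centimorgans.

21.2 centimorgans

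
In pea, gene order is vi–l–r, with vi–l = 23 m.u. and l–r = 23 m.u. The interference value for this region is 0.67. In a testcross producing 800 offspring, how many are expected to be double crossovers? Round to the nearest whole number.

Map distances give recombination frequencies of 0.230 and 0.230 for the two intervals.
With interference 0.67 (so coincidence = 0.33), expected double-crossover frequency = 0.230 × 0.230 × 0.33 = 0.01746.
Expected number = 0.01746 × 800 = 13.97 ≈ 14.

14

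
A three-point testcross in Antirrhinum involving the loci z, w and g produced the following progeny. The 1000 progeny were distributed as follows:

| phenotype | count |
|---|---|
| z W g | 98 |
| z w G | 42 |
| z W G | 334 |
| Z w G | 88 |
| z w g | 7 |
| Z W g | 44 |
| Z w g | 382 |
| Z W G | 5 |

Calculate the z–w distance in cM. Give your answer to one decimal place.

The two most frequent reciprocal classes, z W G and Z w g, are the parental types, so the F1 was z W G / Z w g.
The two rarest classes, Z W G and z w g, are the double crossovers. Comparing them with the parentals, only the z allele has switched, so z is the middle locus and the order is g – z – w.
Crossovers in the z–w interval produce the single-crossover classes z w G and Z W g (42 + 44 = 86) plus the double crossovers (12).
RF(z–w) = (86 + 12) / 1000 = 98/1000 = 0.0980 → 9.8 cM.

9.8 cM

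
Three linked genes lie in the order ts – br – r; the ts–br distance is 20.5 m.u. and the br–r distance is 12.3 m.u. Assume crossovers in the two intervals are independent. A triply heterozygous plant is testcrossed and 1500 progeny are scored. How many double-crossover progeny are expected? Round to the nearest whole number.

Map distances give recombination frequencies of 0.205 and 0.123 for the two intervals.
With no interference, expected double-crossover frequency = 0.205 × 0.123 = 0.02522.
Expected number = 0.02522 × 1500 = 37.82 ≈ 38.

38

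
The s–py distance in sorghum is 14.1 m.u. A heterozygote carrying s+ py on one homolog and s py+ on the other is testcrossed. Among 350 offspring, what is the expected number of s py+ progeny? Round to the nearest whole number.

A map distance of 14.1 m.u. corresponds to a recombination frequency of 0.141.
The F1 is s+ py / s py+, so s py+ is a parental gamete class with expected frequency (1 − r)/2 = 0.859/2 = 0.4295.
Expected number = 0.4295 × 350 = 150.32 ≈ 150.

150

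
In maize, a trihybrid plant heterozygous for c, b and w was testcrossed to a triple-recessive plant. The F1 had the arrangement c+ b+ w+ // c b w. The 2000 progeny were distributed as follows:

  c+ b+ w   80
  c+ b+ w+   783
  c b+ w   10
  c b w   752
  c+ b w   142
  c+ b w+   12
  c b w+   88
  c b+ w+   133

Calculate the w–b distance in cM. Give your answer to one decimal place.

9.5 cM

The two rarest classes, c+ b w+ and c b+ w, are the double crossovers. Comparing them with the parentals, only the b allele has switched, so b is the middle locus and the order is c – b – w.
Crossovers in the b–w interval produce the single-crossover classes c+ b+ w and c b w+ (80 + 88 = 168) plus the double crossovers (22).
RF(b–w) = (168 + 22) / 2000 = 190/2000 = 0.0950 → 9.5 cM.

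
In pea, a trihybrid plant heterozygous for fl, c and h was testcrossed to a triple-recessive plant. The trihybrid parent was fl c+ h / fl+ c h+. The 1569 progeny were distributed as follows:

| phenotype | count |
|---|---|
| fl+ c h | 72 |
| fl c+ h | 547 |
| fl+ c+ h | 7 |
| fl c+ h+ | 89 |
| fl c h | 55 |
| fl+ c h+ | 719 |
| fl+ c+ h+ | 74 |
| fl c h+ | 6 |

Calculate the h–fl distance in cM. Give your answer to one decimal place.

11.1 cM

The two rarest classes, fl+ c+ h and fl c h+, are the double crossovers. Comparing them with the parentals, only the fl allele has switched, so fl is the middle locus and the order is h – fl – c.
Crossovers in the h–fl interval produce the single-crossover classes fl c+ h+ and fl+ c h (89 + 72 = 161) plus the double crossovers (13).
RF(h–fl) = (161 + 13) / 1569 = 174/1569 = 0.1109 → 11.1 cM.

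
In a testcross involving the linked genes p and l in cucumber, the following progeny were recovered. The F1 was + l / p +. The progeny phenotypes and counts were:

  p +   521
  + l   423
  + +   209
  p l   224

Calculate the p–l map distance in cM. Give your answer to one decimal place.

The recombinant classes are + + and p l: 209 + 224 = 433.
Recombination frequency = 433/1377 = 0.3145 ≈ 31.4%, i.e. 31.4 cM.

31.4 cM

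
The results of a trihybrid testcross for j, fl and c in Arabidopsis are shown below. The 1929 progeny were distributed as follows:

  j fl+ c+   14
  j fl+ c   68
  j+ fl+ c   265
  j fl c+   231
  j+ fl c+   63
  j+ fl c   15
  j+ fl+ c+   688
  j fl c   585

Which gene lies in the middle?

The two most frequent reciprocal classes, j+ fl+ c+ and j fl c, are the parental types, so the F1 was j+ fl+ c+ / j fl c.
The two rarest classes, j fl+ c+ and j+ fl c, are the double crossovers. Comparing them with the parentals, only the j allele has switched, so j is the middle locus and the order is c – j – fl.

j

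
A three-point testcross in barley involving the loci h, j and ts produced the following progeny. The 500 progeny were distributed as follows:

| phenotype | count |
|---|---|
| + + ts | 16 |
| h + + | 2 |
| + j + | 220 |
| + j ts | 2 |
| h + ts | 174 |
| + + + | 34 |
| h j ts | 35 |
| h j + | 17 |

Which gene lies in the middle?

ts

The two most frequent reciprocal classes, h + ts and + j +, are the parental types, so the F1 was h + ts / + j +.
The two rarest classes, h + + and + j ts, are the double crossovers. Comparing them with the parentals, only the ts allele has switched, so ts is the middle locus and the order is j – ts – h.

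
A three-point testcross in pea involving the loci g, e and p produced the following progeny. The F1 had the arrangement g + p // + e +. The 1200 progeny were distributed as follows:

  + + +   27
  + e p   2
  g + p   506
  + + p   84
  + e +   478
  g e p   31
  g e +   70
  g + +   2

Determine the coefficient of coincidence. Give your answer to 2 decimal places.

0.49

The two rarest classes, g + + and + e p, are the double crossovers. Comparing them with the parentals, only the p allele has switched, so p is the middle locus and the order is e – p – g.
e–p: (58 + 4)/1200 = 0.0517; p–g: (154 + 4)/1200 = 0.1317.
Expected DCO frequency = 0.0517 × 0.1317 ≈ 0.00681; observed = 4/1200 ≈ 0.00333.
Coefficient of coincidence = 0.00333/0.00681 ≈ 0.49.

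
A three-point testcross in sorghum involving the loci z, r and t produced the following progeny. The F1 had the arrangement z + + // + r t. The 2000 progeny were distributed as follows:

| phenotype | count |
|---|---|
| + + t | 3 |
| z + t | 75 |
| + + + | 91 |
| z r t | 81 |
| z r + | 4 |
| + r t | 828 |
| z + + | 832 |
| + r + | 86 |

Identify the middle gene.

r

The two rarest classes, z r + and + + t, are the double crossovers. Comparing them with the parentals, only the r allele has switched, so r is the middle locus and the order is t – r – z.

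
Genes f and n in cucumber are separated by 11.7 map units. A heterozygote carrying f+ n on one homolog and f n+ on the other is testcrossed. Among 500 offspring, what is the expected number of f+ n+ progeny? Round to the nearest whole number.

A map distance of 11.7 map units corresponds to a recombination frequency of 0.117.
The F1 is f+ n / f n+, so f+ n+ is a recombinant gamete class with expected frequency r/2 = 0.117/2 = 0.0585.
Expected number = 0.0585 × 500 = 29.25 ≈ 29.

29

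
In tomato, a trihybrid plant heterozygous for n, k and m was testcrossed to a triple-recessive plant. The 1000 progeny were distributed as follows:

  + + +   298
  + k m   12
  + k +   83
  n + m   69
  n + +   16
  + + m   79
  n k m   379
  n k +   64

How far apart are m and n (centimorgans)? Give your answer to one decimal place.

17.1 centimorgans

The two most frequent reciprocal classes, + + + and n k m, are the parental types, so the F1 was + + + / n k m.
The two rarest classes, n + + and + k m, are the double crossovers. Comparing them with the parentals, only the n allele has switched, so n is the middle locus and the order is m – n – k.
Crossovers in the m–n interval produce the single-crossover classes + + m and n k + (79 + 64 = 143) plus the double crossovers (28).
RF(m–n) = (143 + 28) / 1000 = 171/1000 = 0.1710 → 17.1 centimorgans.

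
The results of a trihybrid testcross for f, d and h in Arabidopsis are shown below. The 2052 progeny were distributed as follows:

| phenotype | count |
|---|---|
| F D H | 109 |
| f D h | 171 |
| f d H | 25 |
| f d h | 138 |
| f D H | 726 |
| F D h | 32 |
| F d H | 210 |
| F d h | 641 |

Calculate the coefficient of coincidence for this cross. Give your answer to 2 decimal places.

The two most frequent reciprocal classes, F d h and f D H, are the parental types, so the F1 was F d h / f D H.
The two rarest classes, F D h and f d H, are the double crossovers. Comparing them with the parentals, only the d allele has switched, so d is the middle locus and the order is f – d – h.
f–d: (247 + 57)/2052 = 0.1481; d–h: (381 + 57)/2052 = 0.2135.
Expected DCO frequency = 0.1481 × 0.2135 ≈ 0.03162; observed = 57/2052 ≈ 0.02778.
Coefficient of coincidence = 0.02778/0.03162 ≈ 0.88.

0.88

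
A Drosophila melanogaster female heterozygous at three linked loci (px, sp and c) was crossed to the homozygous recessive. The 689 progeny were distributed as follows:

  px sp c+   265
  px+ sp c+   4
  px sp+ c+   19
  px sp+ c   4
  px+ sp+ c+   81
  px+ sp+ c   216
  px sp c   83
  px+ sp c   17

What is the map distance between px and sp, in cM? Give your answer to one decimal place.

6.4 cM

The two most frequent reciprocal classes, px+ sp+ c and px sp c+, are the parental types, so the F1 was px+ sp+ c / px sp c+.
The two rarest classes, px sp+ c and px+ sp c+, are the double crossovers. Comparing them with the parentals, only the px allele has switched, so px is the middle locus and the order is sp – px – c.
Crossovers in the sp–px interval produce the single-crossover classes px+ sp c and px sp+ c+ (17 + 19 = 36) plus the double crossovers (8).
RF(sp–px) = (36 + 8) / 689 = 44/689 = 0.0639 → 6.4 cM.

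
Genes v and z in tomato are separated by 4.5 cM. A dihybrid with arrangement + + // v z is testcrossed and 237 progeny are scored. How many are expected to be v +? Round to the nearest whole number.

5

A map distance of 4.5 cM corresponds to a recombination frequency of 0.045.
The F1 is + + / v z, so v + is a recombinant gamete class with expected frequency r/2 = 0.045/2 = 0.0225.
Expected number = 0.0225 × 237 = 5.33 ≈ 5.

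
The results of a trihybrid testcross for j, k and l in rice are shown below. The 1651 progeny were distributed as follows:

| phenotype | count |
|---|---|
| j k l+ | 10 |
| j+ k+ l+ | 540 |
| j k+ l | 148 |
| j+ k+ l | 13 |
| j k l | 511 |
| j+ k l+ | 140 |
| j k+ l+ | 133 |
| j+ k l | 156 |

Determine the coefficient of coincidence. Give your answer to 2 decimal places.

0.39

The two most frequent reciprocal classes, j k l and j+ k+ l+, are the parental types, so the F1 was j k l / j+ k+ l+.
The two rarest classes, j k l+ and j+ k+ l, are the double crossovers. Comparing them with the parentals, only the l allele has switched, so l is the middle locus and the order is k – l – j.
k–l: (288 + 23)/1651 = 0.1884; l–j: (289 + 23)/1651 = 0.1890.
Expected DCO frequency = 0.1884 × 0.1890 ≈ 0.03561; observed = 23/1651 ≈ 0.01393.
Coefficient of coincidence = 0.01393/0.03561 ≈ 0.39.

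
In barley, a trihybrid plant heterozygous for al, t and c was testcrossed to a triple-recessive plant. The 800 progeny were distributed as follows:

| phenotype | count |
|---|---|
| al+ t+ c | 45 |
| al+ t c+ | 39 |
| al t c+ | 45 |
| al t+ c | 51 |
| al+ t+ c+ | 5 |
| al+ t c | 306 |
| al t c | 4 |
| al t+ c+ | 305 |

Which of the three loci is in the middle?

The two most frequent reciprocal classes, al t+ c+ and al+ t c, are the parental types, so the F1 was al t+ c+ / al+ t c.
The two rarest classes, al+ t+ c+ and al t c, are the double crossovers. Comparing them with the parentals, only the al allele has switched, so al is the middle locus and the order is t – al – c.

al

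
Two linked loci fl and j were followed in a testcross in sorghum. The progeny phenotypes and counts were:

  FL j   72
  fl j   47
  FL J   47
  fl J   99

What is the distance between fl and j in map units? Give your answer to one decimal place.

The two most frequent classes, FL j (72) and fl J (99), are the parental types, so the F1 was FL j / fl J.
The recombinant classes are FL J and fl j: 47 + 47 = 94.
Recombination frequency = 94/265 = 0.3547 ≈ 35.5%, i.e. 35.5 map units.

35.5 map units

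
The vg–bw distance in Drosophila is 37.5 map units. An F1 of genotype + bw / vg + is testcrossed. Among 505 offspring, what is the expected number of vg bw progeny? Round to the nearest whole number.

A map distance of 37.5 map units corresponds to a recombination frequency of 0.375.
The F1 is + bw / vg +, so vg bw is a recombinant gamete class with expected frequency r/2 = 0.375/2 = 0.1875.
Expected number = 0.1875 × 505 = 94.69 ≈ 95.

95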